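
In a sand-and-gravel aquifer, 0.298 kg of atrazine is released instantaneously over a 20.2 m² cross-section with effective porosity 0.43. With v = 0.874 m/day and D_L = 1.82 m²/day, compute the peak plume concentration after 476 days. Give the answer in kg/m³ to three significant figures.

The peak of an instantaneous 1D plume sits at x = vt; there the Gaussian factor is 1 and C_max = M/(n_e·A·√(4πDt)), where n_e·A is the pore area the mass is dissolved in.
√(4πDt) = √(4π × 1.82 × 476) = 104.3 m, so C_max = 0.298/(0.43 × 20.2 × 104.3) = 0.000329 kg/m³.

0.000329 kg/m³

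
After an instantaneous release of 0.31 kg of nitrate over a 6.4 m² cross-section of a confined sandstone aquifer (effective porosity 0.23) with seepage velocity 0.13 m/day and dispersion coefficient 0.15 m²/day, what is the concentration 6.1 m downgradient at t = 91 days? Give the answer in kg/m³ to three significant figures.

0.00881 kg/m³

For an instantaneous plane source, C(x,t) = M/(n_e·A·√(4πDt)) · exp(−(x−vt)²/(4Dt)), with n_e·A the pore (flow) area.
Plume center vt = 0.13 × 91 = 11.83 m, so the well at 6.1 m is 5.73 m upgradient of the peak.
√(4πDt) = 13.10 m, giving peak height M/(n_e·A·√(4πDt)) = 0.31/(0.23 × 6.4 × 13.10) = 0.01608 kg/m³.
(x−vt)²/(4Dt) = (-5.73)²/(4 × 0.15 × 91) = 0.6013; exp(−0.6013) = 0.5481.
C = 0.01608 × 0.5481 = 0.00881 kg/m³.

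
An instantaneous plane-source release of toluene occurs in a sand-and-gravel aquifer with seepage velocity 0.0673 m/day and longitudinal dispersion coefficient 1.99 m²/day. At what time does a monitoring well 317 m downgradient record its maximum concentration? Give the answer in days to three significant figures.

4290 days

For the 1D instantaneous-source solution, setting ∂C/∂t = 0 at fixed x gives v²t² + 2Dt − x² = 0, so t = (√(D² + v²x²) − D)/v².
√(D² + v²x²) = √(1.99² + 0.0673² × 317²) = 21.43; v² = 0.00452929.
t = (21.43 − 1.99)/0.00452929 = 4290 days (vs. the pure-advection estimate x/v = 4710 d).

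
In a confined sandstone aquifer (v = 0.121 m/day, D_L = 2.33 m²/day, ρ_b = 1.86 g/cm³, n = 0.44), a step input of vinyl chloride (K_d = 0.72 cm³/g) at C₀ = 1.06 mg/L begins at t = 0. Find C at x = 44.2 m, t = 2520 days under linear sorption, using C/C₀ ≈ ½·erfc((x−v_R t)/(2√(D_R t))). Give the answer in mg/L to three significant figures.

Retardation factor R = 1 + ρ_b·K_d/n = 1 + 1.86 × 0.72/0.44 = 4.044.
Sorption retards both mechanisms: v_R = v/R = 0.02992 m/day, D_R = D/R = 0.5762 m²/day.
v_R·t = 0.02992 × 2520 = 75.3984 m; 2√(D_R t) = 76.21 m; argument = (44.2 − 75.3984)/76.21 = -0.4094.
C = C₀ × ½·erfc(-0.4094) = 1.06 × 0.7187 = 0.762 mg/L.

0.762 mg/L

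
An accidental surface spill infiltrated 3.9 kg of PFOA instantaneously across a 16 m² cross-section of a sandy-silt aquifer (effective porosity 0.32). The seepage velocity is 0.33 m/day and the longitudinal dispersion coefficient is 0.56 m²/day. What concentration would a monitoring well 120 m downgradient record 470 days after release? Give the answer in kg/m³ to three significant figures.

0.00411 kg/m³

For an instantaneous plane source, C(x,t) = M/(n_e·A·√(4πDt)) · exp(−(x−vt)²/(4Dt)), with n_e·A the pore (flow) area.
Plume center vt = 0.33 × 470 = 155.1 m, so the well at 120 m is 35.1 m upgradient of the peak.
√(4πDt) = 57.51 m, giving peak height M/(n_e·A·√(4πDt)) = 3.9/(0.32 × 16 × 57.51) = 0.01324 kg/m³.
(x−vt)²/(4Dt) = (-35.1)²/(4 × 0.56 × 470) = 1.170; exp(−1.170) = 0.3104.
C = 0.01324 × 0.3104 = 0.00411 kg/m³.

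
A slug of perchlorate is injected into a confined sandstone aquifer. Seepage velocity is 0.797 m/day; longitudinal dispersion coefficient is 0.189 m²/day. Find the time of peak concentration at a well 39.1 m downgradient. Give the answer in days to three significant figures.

48.8 days

For the 1D instantaneous-source solution, setting ∂C/∂t = 0 at fixed x gives v²t² + 2Dt − x² = 0, so t = (√(D² + v²x²) − D)/v².
√(D² + v²x²) = √(0.189² + 0.797² × 39.1²) = 31.16; v² = 0.635209.
t = (31.16 − 0.189)/0.635209 = 48.8 days (vs. the pure-advection estimate x/v = 49.1 d).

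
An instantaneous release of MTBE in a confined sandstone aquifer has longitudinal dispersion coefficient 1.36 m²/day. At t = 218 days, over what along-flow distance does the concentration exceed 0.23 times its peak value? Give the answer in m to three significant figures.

The plume is Gaussian with σ = √(2Dt) = √(2 × 1.36 × 218) = 24.35 m.
C/C_peak = exp(−Δx²/(2σ²)) = 0.23 ⇒ Δx = σ·√(−2 ln 0.23) = 24.35 × 1.714 = 41.74 m.
Width = 2Δx = 83.5 m.

83.5 m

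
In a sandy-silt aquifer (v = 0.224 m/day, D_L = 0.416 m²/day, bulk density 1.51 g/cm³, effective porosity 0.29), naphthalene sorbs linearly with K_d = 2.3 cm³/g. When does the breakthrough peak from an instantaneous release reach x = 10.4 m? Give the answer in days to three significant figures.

Retardation factor R = 1 + ρ_b·K_d/n = 1 + 1.51 × 2.3/0.29 = 12.98.
Sorption retards both mechanisms: v_R = v/R = 0.01726 m/day, D_R = D/R = 0.03205 m²/day.
Peak time from v_R²t² + 2D_R t − x² = 0: t = (√(D_R² + v_R²x²) − D_R)/v_R².
√(D_R² + v_R²x²) = √(0.03205² + 0.01726² × 10.4²) = 0.1823; v_R² = 0.0002979.
t = (0.1823 − 0.03205)/0.0002979 = 504 days.

504 days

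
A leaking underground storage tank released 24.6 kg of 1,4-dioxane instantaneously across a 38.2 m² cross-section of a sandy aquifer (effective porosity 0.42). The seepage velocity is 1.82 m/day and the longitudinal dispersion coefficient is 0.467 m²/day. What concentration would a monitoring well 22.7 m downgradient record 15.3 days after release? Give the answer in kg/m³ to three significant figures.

For an instantaneous plane source, C(x,t) = M/(n_e·A·√(4πDt)) · exp(−(x−vt)²/(4Dt)), with n_e·A the pore (flow) area.
Plume center vt = 1.82 × 15.3 = 27.846 m, so the well at 22.7 m is 5.146 m upgradient of the peak.
√(4πDt) = 9.476 m, giving peak height M/(n_e·A·√(4πDt)) = 24.6/(0.42 × 38.2 × 9.476) = 0.1618 kg/m³.
(x−vt)²/(4Dt) = (-5.146)²/(4 × 0.467 × 15.3) = 0.9266; exp(−0.9266) = 0.3959.
C = 0.1618 × 0.3959 = 0.0641 kg/m³.

0.0641 kg/m³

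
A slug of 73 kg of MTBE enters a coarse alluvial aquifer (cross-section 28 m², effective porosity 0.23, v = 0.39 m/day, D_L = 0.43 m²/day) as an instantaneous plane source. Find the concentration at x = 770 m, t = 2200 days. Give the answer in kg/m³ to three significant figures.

0.0134 kg/m³

For an instantaneous plane source, C(x,t) = M/(n_e·A·√(4πDt)) · exp(−(x−vt)²/(4Dt)), with n_e·A the pore (flow) area.
Plume center vt = 0.39 × 2200 = 858 m, so the well at 770 m is 88 m upgradient of the peak.
√(4πDt) = 109.0 m, giving peak height M/(n_e·A·√(4πDt)) = 73/(0.23 × 28 × 109.0) = 0.1040 kg/m³.
(x−vt)²/(4Dt) = (-88)²/(4 × 0.43 × 2200) = 2.047; exp(−2.047) = 0.1291.
C = 0.1040 × 0.1291 = 0.0134 kg/m³.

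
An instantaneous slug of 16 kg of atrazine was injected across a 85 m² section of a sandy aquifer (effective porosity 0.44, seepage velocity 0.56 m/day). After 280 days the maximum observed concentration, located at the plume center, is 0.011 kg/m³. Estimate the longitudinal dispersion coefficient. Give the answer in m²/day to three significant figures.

At the plume center C_max = M/(n_e·A·√(4πDt)), so D = M²/(4πt·(n_e·A·C_max)²).
n_e·A·C_max = 0.44 × 85 × 0.011 = 0.4114 kg/m.
D = 16²/(4π × 280 × 0.4114²) = 0.430 m²/day.

0.430 m²/day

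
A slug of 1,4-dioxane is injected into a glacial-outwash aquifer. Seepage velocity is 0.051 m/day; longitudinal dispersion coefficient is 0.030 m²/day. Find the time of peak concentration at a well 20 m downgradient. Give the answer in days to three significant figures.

For the 1D instantaneous-source solution, setting ∂C/∂t = 0 at fixed x gives v²t² + 2Dt − x² = 0, so t = (√(D² + v²x²) − D)/v².
√(D² + v²x²) = √(0.030² + 0.051² × 20²) = 1.020; v² = 0.002601.
t = (1.020 − 0.030)/0.002601 = 381 days (vs. the pure-advection estimate x/v = 392 d).

381 days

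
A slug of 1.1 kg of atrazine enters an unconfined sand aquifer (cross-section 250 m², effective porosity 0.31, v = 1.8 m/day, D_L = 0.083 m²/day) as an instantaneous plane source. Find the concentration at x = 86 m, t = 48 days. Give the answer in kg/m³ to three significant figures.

0.00199 kg/m³

For an instantaneous plane source, C(x,t) = M/(n_e·A·√(4πDt)) · exp(−(x−vt)²/(4Dt)), with n_e·A the pore (flow) area.
Plume center vt = 1.8 × 48 = 86.4 m, so the well at 86 m is 0.4 m upgradient of the peak.
√(4πDt) = 7.076 m, giving peak height M/(n_e·A·√(4πDt)) = 1.1/(0.31 × 250 × 7.076) = 0.002006 kg/m³.
(x−vt)²/(4Dt) = (-0.4)²/(4 × 0.083 × 48) = 0.01004; exp(−0.01004) = 0.9900.
C = 0.002006 × 0.9900 = 0.00199 kg/m³.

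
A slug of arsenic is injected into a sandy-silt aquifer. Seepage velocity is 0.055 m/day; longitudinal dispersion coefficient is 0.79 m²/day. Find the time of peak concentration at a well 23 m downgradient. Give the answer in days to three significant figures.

For the 1D instantaneous-source solution, setting ∂C/∂t = 0 at fixed x gives v²t² + 2Dt − x² = 0, so t = (√(D² + v²x²) − D)/v².
√(D² + v²x²) = √(0.79² + 0.055² × 23²) = 1.491; v² = 0.003025.
t = (1.491 − 0.79)/0.003025 = 232 days (vs. the pure-advection estimate x/v = 418 d).

232 days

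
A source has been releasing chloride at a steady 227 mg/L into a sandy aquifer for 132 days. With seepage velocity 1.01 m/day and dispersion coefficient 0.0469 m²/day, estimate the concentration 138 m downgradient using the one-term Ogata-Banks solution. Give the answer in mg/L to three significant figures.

For a continuous step input, C/C₀ ≈ ½·erfc((x−vt)/(2√(Dt))).
vt = 1.01 × 132 = 133.32 m and 2√(Dt) = 2√(0.0469 × 132) = 4.976 m.
Argument (x−vt)/(2√(Dt)) = (138 − 133.32)/4.976 = 0.9405; ½·erfc(0.9405) = 0.09175.
C = 227 × 0.09175 = 20.8 mg/L.

20.8 mg/L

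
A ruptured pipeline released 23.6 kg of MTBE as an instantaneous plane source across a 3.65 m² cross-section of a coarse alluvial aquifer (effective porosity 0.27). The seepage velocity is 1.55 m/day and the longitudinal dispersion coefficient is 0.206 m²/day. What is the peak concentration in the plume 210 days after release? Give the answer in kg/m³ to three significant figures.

The peak of an instantaneous 1D plume sits at x = vt; there the Gaussian factor is 1 and C_max = M/(n_e·A·√(4πDt)), where n_e·A is the pore area the mass is dissolved in.
√(4πDt) = √(4π × 0.206 × 210) = 23.32 m, so C_max = 23.6/(0.27 × 3.65 × 23.32) = 1.03 kg/m³.

1.03 kg/m³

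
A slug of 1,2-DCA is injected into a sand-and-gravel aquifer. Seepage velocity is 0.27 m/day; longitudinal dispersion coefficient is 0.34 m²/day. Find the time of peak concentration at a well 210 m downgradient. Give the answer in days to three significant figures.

For the 1D instantaneous-source solution, setting ∂C/∂t = 0 at fixed x gives v²t² + 2Dt − x² = 0, so t = (√(D² + v²x²) − D)/v².
√(D² + v²x²) = √(0.34² + 0.27² × 210²) = 56.70; v² = 0.0729.
t = (56.70 − 0.34)/0.0729 = 773 days (vs. the pure-advection estimate x/v = 778 d).

773 days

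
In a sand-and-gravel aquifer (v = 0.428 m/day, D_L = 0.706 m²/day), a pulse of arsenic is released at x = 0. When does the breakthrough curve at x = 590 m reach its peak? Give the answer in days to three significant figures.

For the 1D instantaneous-source solution, setting ∂C/∂t = 0 at fixed x gives v²t² + 2Dt − x² = 0, so t = (√(D² + v²x²) − D)/v².
√(D² + v²x²) = √(0.706² + 0.428² × 590²) = 252.5; v² = 0.183184.
t = (252.5 − 0.706)/0.183184 = 1370 days (vs. the pure-advection estimate x/v = 1380 d).

1370 days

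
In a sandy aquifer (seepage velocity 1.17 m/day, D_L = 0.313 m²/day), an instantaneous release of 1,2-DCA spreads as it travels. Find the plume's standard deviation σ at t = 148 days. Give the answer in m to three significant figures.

9.63 m

Dispersive spreading gives a Gaussian with σ² = 2Dt; advection only shifts the center.
σ = √(2 × 0.313 × 148) = 9.63 m.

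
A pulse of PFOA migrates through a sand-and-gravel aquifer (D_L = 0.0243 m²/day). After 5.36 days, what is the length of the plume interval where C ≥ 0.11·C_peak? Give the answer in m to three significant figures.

The plume is Gaussian with σ = √(2Dt) = √(2 × 0.0243 × 5.36) = 0.5104 m.
C/C_peak = exp(−Δx²/(2σ²)) = 0.11 ⇒ Δx = σ·√(−2 ln 0.11) = 0.5104 × 2.101 = 1.072 m.
Width = 2Δx = 2.14 m.

2.14 m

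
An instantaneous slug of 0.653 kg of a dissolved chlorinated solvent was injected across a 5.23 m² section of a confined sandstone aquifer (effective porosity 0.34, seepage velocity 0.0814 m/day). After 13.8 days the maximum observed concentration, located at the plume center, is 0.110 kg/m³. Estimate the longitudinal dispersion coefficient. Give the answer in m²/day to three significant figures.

At the plume center C_max = M/(n_e·A·√(4πDt)), so D = M²/(4πt·(n_e·A·C_max)²).
n_e·A·C_max = 0.34 × 5.23 × 0.110 = 0.1956 kg/m.
D = 0.653²/(4π × 13.8 × 0.1956²) = 0.0643 m²/day.

0.0643 m²/day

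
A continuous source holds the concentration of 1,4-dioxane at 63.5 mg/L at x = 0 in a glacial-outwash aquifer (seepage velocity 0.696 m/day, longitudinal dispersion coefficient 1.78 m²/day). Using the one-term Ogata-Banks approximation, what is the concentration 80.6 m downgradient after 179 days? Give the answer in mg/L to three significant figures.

60.9 mg/L

For a continuous step input, C/C₀ ≈ ½·erfc((x−vt)/(2√(Dt))).
vt = 0.696 × 179 = 124.584 m and 2√(Dt) = 2√(1.78 × 179) = 35.70 m.
Argument (x−vt)/(2√(Dt)) = (80.6 − 124.584)/35.70 = -1.232; ½·erfc(-1.232) = 0.9593.
C = 63.5 × 0.9593 = 60.9 mg/L.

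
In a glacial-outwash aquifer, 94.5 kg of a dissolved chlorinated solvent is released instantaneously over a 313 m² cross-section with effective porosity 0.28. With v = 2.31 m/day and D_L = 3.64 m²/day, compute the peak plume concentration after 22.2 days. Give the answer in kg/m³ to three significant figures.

0.0338 kg/m³

The peak of an instantaneous 1D plume sits at x = vt; there the Gaussian factor is 1 and C_max = M/(n_e·A·√(4πDt)), where n_e·A is the pore area the mass is dissolved in.
√(4πDt) = √(4π × 3.64 × 22.2) = 31.87 m, so C_max = 94.5/(0.28 × 313 × 31.87) = 0.0338 kg/m³.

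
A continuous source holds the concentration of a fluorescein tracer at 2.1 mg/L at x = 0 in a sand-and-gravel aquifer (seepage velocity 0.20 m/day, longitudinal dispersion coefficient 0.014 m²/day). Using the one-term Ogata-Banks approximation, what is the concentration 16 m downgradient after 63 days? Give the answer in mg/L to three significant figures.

For a continuous step input, C/C₀ ≈ ½·erfc((x−vt)/(2√(Dt))).
vt = 0.20 × 63 = 12.6 m and 2√(Dt) = 2√(0.014 × 63) = 1.878 m.
Argument (x−vt)/(2√(Dt)) = (16 − 12.6)/1.878 = 1.810; ½·erfc(1.810) = 0.005238.
C = 2.1 × 0.005238 = 0.0110 mg/L.

0.0110 mg/L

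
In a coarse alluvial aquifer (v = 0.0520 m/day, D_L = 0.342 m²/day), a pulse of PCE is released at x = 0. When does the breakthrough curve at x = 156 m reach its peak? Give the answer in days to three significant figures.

For the 1D instantaneous-source solution, setting ∂C/∂t = 0 at fixed x gives v²t² + 2Dt − x² = 0, so t = (√(D² + v²x²) − D)/v².
√(D² + v²x²) = √(0.342² + 0.0520² × 156²) = 8.119; v² = 0.002704.
t = (8.119 − 0.342)/0.002704 = 2880 days (vs. the pure-advection estimate x/v = 3000 d).

2880 days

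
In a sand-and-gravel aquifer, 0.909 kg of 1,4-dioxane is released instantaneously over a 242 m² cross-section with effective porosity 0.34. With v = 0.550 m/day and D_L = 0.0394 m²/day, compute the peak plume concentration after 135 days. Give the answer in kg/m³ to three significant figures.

The peak of an instantaneous 1D plume sits at x = vt; there the Gaussian factor is 1 and C_max = M/(n_e·A·√(4πDt)), where n_e·A is the pore area the mass is dissolved in.
√(4πDt) = √(4π × 0.0394 × 135) = 8.176 m, so C_max = 0.909/(0.34 × 242 × 8.176) = 0.00135 kg/m³.

0.00135 kg/m³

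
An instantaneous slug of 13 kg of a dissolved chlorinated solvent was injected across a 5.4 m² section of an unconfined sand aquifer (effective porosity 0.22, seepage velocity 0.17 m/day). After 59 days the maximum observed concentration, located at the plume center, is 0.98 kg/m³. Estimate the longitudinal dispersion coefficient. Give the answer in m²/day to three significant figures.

0.168 m²/day

At the plume center C_max = M/(n_e·A·√(4πDt)), so D = M²/(4πt·(n_e·A·C_max)²).
n_e·A·C_max = 0.22 × 5.4 × 0.98 = 1.164 kg/m.
D = 13²/(4π × 59 × 1.164²) = 0.168 m²/day.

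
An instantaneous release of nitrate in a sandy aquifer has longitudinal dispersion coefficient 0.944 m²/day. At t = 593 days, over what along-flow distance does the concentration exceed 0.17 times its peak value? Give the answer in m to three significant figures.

The plume is Gaussian with σ = √(2Dt) = √(2 × 0.944 × 593) = 33.46 m.
C/C_peak = exp(−Δx²/(2σ²)) = 0.17 ⇒ Δx = σ·√(−2 ln 0.17) = 33.46 × 1.883 = 63.01 m.
Width = 2Δx = 126 m.

126 m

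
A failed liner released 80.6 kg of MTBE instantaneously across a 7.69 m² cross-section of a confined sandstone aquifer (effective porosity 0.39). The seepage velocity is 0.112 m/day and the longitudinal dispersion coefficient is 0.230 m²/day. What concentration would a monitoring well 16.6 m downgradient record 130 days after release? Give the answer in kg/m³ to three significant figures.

For an instantaneous plane source, C(x,t) = M/(n_e·A·√(4πDt)) · exp(−(x−vt)²/(4Dt)), with n_e·A the pore (flow) area.
Plume center vt = 0.112 × 130 = 14.56 m, so the well at 16.6 m is 2.04 m downgradient of the peak.
√(4πDt) = 19.38 m, giving peak height M/(n_e·A·√(4πDt)) = 80.6/(0.39 × 7.69 × 19.38) = 1.387 kg/m³.
(x−vt)²/(4Dt) = (2.04)²/(4 × 0.230 × 130) = 0.03480; exp(−0.03480) = 0.9658.
C = 1.387 × 0.9658 = 1.34 kg/m³.

1.34 kg/m³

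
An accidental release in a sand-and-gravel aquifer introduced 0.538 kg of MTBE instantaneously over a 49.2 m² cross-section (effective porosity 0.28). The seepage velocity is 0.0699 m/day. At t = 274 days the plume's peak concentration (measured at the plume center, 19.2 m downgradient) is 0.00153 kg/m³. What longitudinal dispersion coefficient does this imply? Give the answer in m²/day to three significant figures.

At the plume center C_max = M/(n_e·A·√(4πDt)), so D = M²/(4πt·(n_e·A·C_max)²).
n_e·A·C_max = 0.28 × 49.2 × 0.00153 = 0.02108 kg/m.
D = 0.538²/(4π × 274 × 0.02108²) = 0.189 m²/day.

0.189 m²/day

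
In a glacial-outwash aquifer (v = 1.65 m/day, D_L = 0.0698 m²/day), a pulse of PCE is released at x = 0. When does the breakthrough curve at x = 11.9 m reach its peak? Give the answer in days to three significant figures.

7.19 days

For the 1D instantaneous-source solution, setting ∂C/∂t = 0 at fixed x gives v²t² + 2Dt − x² = 0, so t = (√(D² + v²x²) − D)/v².
√(D² + v²x²) = √(0.0698² + 1.65² × 11.9²) = 19.64; v² = 2.7225.
t = (19.64 − 0.0698)/2.7225 = 7.19 days (vs. the pure-advection estimate x/v = 7.21 d).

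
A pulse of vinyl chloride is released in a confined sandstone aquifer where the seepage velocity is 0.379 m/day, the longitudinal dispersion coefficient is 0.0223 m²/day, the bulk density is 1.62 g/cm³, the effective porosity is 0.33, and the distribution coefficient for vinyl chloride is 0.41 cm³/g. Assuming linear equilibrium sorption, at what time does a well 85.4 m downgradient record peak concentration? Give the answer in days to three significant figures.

Retardation factor R = 1 + ρ_b·K_d/n = 1 + 1.62 × 0.41/0.33 = 3.013.
Sorption retards both mechanisms: v_R = v/R = 0.1258 m/day, D_R = D/R = 0.007401 m²/day.
Peak time from v_R²t² + 2D_R t − x² = 0: t = (√(D_R² + v_R²x²) − D_R)/v_R².
√(D_R² + v_R²x²) = √(0.007401² + 0.1258² × 85.4²) = 10.74; v_R² = 0.01583.
t = (10.74 − 0.007401)/0.01583 = 678 days.

678 days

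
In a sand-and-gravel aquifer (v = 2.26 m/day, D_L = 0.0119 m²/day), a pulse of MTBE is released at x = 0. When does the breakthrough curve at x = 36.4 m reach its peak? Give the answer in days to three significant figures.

16.1 days

For the 1D instantaneous-source solution, setting ∂C/∂t = 0 at fixed x gives v²t² + 2Dt − x² = 0, so t = (√(D² + v²x²) − D)/v².
√(D² + v²x²) = √(0.0119² + 2.26² × 36.4²) = 82.26; v² = 5.1076.
t = (82.26 − 0.0119)/5.1076 = 16.1 days (vs. the pure-advection estimate x/v = 16.1 d).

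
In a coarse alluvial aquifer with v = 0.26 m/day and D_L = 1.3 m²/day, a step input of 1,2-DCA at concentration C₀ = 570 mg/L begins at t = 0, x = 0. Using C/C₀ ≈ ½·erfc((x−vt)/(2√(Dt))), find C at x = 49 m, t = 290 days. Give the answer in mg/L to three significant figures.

For a continuous step input, C/C₀ ≈ ½·erfc((x−vt)/(2√(Dt))).
vt = 0.26 × 290 = 75.4 m and 2√(Dt) = 2√(1.3 × 290) = 38.83 m.
Argument (x−vt)/(2√(Dt)) = (49 − 75.4)/38.83 = -0.6799; ½·erfc(-0.6799) = 0.8319.
C = 570 × 0.8319 = 474 mg/L.

474 mg/L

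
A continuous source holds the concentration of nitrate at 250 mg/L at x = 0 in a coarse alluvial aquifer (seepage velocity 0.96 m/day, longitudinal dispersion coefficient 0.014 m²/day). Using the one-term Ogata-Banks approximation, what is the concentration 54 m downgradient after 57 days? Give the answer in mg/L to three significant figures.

For a continuous step input, C/C₀ ≈ ½·erfc((x−vt)/(2√(Dt))).
vt = 0.96 × 57 = 54.72 m and 2√(Dt) = 2√(0.014 × 57) = 1.787 m.
Argument (x−vt)/(2√(Dt)) = (54 − 54.72)/1.787 = -0.4029; ½·erfc(-0.4029) = 0.7156.
C = 250 × 0.7156 = 179 mg/L.

179 mg/L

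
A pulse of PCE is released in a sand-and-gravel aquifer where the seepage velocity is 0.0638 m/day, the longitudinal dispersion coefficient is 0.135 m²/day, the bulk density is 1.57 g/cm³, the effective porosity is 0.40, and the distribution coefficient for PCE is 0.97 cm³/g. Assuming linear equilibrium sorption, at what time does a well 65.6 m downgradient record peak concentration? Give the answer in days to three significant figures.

Retardation factor R = 1 + ρ_b·K_d/n = 1 + 1.57 × 0.97/0.40 = 4.807.
Sorption retards both mechanisms: v_R = v/R = 0.01327 m/day, D_R = D/R = 0.02808 m²/day.
Peak time from v_R²t² + 2D_R t − x² = 0: t = (√(D_R² + v_R²x²) − D_R)/v_R².
√(D_R² + v_R²x²) = √(0.02808² + 0.01327² × 65.6²) = 0.8710; v_R² = 0.0001761.
t = (0.8710 − 0.02808)/0.0001761 = 4790 days.

4790 days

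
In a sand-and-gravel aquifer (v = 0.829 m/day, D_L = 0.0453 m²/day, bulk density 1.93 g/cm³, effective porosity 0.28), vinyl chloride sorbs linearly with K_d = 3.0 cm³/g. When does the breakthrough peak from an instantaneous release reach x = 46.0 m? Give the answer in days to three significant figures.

Retardation factor R = 1 + ρ_b·K_d/n = 1 + 1.93 × 3.0/0.28 = 21.68.
Sorption retards both mechanisms: v_R = v/R = 0.03824 m/day, D_R = D/R = 0.002089 m²/day.
Peak time from v_R²t² + 2D_R t − x² = 0: t = (√(D_R² + v_R²x²) − D_R)/v_R².
√(D_R² + v_R²x²) = √(0.002089² + 0.03824² × 46.0²) = 1.759; v_R² = 0.001462.
t = (1.759 − 0.002089)/0.001462 = 1200 days.

1200 days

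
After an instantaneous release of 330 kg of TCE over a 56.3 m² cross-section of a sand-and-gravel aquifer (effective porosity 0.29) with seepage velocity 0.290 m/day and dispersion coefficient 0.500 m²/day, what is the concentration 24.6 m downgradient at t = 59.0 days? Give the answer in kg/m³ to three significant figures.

0.653 kg/m³

For an instantaneous plane source, C(x,t) = M/(n_e·A·√(4πDt)) · exp(−(x−vt)²/(4Dt)), with n_e·A the pore (flow) area.
Plume center vt = 0.290 × 59.0 = 17.11 m, so the well at 24.6 m is 7.49 m downgradient of the peak.
√(4πDt) = 19.25 m, giving peak height M/(n_e·A·√(4πDt)) = 330/(0.29 × 56.3 × 19.25) = 1.050 kg/m³.
(x−vt)²/(4Dt) = (7.49)²/(4 × 0.500 × 59.0) = 0.4754; exp(−0.4754) = 0.6216.
C = 1.050 × 0.6216 = 0.653 kg/m³.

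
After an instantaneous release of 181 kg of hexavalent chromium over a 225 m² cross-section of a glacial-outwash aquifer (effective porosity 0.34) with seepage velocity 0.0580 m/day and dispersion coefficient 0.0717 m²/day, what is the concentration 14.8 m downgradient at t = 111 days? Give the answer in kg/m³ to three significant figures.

0.0263 kg/m³

For an instantaneous plane source, C(x,t) = M/(n_e·A·√(4πDt)) · exp(−(x−vt)²/(4Dt)), with n_e·A the pore (flow) area.
Plume center vt = 0.0580 × 111 = 6.438 m, so the well at 14.8 m is 8.362 m downgradient of the peak.
√(4πDt) = 10.00 m, giving peak height M/(n_e·A·√(4πDt)) = 181/(0.34 × 225 × 10.00) = 0.2366 kg/m³.
(x−vt)²/(4Dt) = (8.362)²/(4 × 0.0717 × 111) = 2.196; exp(−2.196) = 0.1112.
C = 0.2366 × 0.1112 = 0.0263 kg/m³.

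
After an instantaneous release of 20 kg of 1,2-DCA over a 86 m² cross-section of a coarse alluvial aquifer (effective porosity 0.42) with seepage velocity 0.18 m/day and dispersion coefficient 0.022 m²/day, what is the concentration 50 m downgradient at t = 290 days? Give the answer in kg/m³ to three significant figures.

0.0512 kg/m³

For an instantaneous plane source, C(x,t) = M/(n_e·A·√(4πDt)) · exp(−(x−vt)²/(4Dt)), with n_e·A the pore (flow) area.
Plume center vt = 0.18 × 290 = 52.2 m, so the well at 50 m is 2.2 m upgradient of the peak.
√(4πDt) = 8.954 m, giving peak height M/(n_e·A·√(4πDt)) = 20/(0.42 × 86 × 8.954) = 0.06184 kg/m³.
(x−vt)²/(4Dt) = (-2.2)²/(4 × 0.022 × 290) = 0.1897; exp(−0.1897) = 0.8272.
C = 0.06184 × 0.8272 = 0.0512 kg/m³.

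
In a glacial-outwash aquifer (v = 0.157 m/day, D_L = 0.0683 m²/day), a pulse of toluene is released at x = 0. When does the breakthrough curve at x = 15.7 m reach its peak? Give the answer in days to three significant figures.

For the 1D instantaneous-source solution, setting ∂C/∂t = 0 at fixed x gives v²t² + 2Dt − x² = 0, so t = (√(D² + v²x²) − D)/v².
√(D² + v²x²) = √(0.0683² + 0.157² × 15.7²) = 2.466; v² = 0.024649.
t = (2.466 − 0.0683)/0.024649 = 97.3 days (vs. the pure-advection estimate x/v = 100 d).

97.3 days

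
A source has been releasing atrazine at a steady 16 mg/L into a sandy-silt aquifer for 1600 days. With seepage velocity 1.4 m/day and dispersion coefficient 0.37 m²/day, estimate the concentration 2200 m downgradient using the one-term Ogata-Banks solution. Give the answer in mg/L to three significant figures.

14.0 mg/L

For a continuous step input, C/C₀ ≈ ½·erfc((x−vt)/(2√(Dt))).
vt = 1.4 × 1600 = 2240 m and 2√(Dt) = 2√(0.37 × 1600) = 48.66 m.
Argument (x−vt)/(2√(Dt)) = (2200 − 2240)/48.66 = -0.8220; ½·erfc(-0.8220) = 0.8775.
C = 16 × 0.8775 = 14.0 mg/L.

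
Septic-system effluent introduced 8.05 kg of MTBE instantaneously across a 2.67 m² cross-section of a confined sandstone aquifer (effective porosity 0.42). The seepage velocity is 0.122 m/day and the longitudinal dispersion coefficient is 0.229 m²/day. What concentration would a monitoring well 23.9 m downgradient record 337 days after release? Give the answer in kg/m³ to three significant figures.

For an instantaneous plane source, C(x,t) = M/(n_e·A·√(4πDt)) · exp(−(x−vt)²/(4Dt)), with n_e·A the pore (flow) area.
Plume center vt = 0.122 × 337 = 41.114 m, so the well at 23.9 m is 17.214 m upgradient of the peak.
√(4πDt) = 31.14 m, giving peak height M/(n_e·A·√(4πDt)) = 8.05/(0.42 × 2.67 × 31.14) = 0.2305 kg/m³.
(x−vt)²/(4Dt) = (-17.214)²/(4 × 0.229 × 337) = 0.9599; exp(−0.9599) = 0.3829.
C = 0.2305 × 0.3829 = 0.0883 kg/m³.

0.0883 kg/m³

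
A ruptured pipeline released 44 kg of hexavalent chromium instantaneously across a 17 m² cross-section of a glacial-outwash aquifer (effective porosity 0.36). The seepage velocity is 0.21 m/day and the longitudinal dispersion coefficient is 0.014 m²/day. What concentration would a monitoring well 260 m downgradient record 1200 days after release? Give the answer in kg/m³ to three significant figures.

0.191 kg/m³

For an instantaneous plane source, C(x,t) = M/(n_e·A·√(4πDt)) · exp(−(x−vt)²/(4Dt)), with n_e·A the pore (flow) area.
Plume center vt = 0.21 × 1200 = 252 m, so the well at 260 m is 8 m downgradient of the peak.
√(4πDt) = 14.53 m, giving peak height M/(n_e·A·√(4πDt)) = 44/(0.36 × 17 × 14.53) = 0.4948 kg/m³.
(x−vt)²/(4Dt) = (8)²/(4 × 0.014 × 1200) = 0.9524; exp(−0.9524) = 0.3858.
C = 0.4948 × 0.3858 = 0.191 kg/m³.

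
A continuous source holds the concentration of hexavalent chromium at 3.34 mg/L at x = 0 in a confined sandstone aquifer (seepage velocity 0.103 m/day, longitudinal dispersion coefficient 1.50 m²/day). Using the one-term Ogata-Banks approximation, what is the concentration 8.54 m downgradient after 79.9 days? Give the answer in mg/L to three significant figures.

For a continuous step input, C/C₀ ≈ ½·erfc((x−vt)/(2√(Dt))).
vt = 0.103 × 79.9 = 8.2297 m and 2√(Dt) = 2√(1.50 × 79.9) = 21.90 m.
Argument (x−vt)/(2√(Dt)) = (8.54 − 8.2297)/21.90 = 0.01417; ½·erfc(0.01417) = 0.4920.
C = 3.34 × 0.4920 = 1.64 mg/L.

1.64 mg/L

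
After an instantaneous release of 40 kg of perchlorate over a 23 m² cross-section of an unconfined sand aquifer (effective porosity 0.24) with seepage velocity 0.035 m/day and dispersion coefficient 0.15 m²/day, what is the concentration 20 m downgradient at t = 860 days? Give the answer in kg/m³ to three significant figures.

For an instantaneous plane source, C(x,t) = M/(n_e·A·√(4πDt)) · exp(−(x−vt)²/(4Dt)), with n_e·A the pore (flow) area.
Plume center vt = 0.035 × 860 = 30.1 m, so the well at 20 m is 10.1 m upgradient of the peak.
√(4πDt) = 40.26 m, giving peak height M/(n_e·A·√(4πDt)) = 40/(0.24 × 23 × 40.26) = 0.1800 kg/m³.
(x−vt)²/(4Dt) = (-10.1)²/(4 × 0.15 × 860) = 0.1977; exp(−0.1977) = 0.8206.
C = 0.1800 × 0.8206 = 0.148 kg/m³.

0.148 kg/m³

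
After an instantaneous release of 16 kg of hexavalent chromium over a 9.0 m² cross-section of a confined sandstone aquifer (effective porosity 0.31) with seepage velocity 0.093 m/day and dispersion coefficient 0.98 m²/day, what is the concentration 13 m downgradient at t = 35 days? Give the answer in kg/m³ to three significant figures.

0.138 kg/m³

For an instantaneous plane source, C(x,t) = M/(n_e·A·√(4πDt)) · exp(−(x−vt)²/(4Dt)), with n_e·A the pore (flow) area.
Plume center vt = 0.093 × 35 = 3.255 m, so the well at 13 m is 9.745 m downgradient of the peak.
√(4πDt) = 20.76 m, giving peak height M/(n_e·A·√(4πDt)) = 16/(0.31 × 9.0 × 20.76) = 0.2762 kg/m³.
(x−vt)²/(4Dt) = (9.745)²/(4 × 0.98 × 35) = 0.6922; exp(−0.6922) = 0.5005.
C = 0.2762 × 0.5005 = 0.138 kg/m³.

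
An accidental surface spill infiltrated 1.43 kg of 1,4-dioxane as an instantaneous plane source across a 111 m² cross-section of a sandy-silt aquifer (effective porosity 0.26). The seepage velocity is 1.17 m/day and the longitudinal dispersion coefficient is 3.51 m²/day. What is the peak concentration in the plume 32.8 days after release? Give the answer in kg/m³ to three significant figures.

The peak of an instantaneous 1D plume sits at x = vt; there the Gaussian factor is 1 and C_max = M/(n_e·A·√(4πDt)), where n_e·A is the pore area the mass is dissolved in.
√(4πDt) = √(4π × 3.51 × 32.8) = 38.04 m, so C_max = 1.43/(0.26 × 111 × 38.04) = 0.00130 kg/m³.

0.00130 kg/m³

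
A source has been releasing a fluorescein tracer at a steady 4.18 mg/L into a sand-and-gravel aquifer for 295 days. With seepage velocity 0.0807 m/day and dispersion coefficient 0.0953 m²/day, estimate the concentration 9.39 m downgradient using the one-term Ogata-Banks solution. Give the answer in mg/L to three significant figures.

4.07 mg/L

For a continuous step input, C/C₀ ≈ ½·erfc((x−vt)/(2√(Dt))).
vt = 0.0807 × 295 = 23.8065 m and 2√(Dt) = 2√(0.0953 × 295) = 10.60 m.
Argument (x−vt)/(2√(Dt)) = (9.39 − 23.8065)/10.60 = -1.360; ½·erfc(-1.360) = 0.9728.
C = 4.18 × 0.9728 = 4.07 mg/L.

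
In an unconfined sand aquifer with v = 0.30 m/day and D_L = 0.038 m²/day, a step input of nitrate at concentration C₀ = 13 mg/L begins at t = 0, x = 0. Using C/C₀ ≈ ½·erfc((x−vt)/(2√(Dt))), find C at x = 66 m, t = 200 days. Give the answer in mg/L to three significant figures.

0.805 mg/L

For a continuous step input, C/C₀ ≈ ½·erfc((x−vt)/(2√(Dt))).
vt = 0.30 × 200 = 60 m and 2√(Dt) = 2√(0.038 × 200) = 5.514 m.
Argument (x−vt)/(2√(Dt)) = (66 − 60)/5.514 = 1.088; ½·erfc(1.088) = 0.06194.
C = 13 × 0.06194 = 0.805 mg/L.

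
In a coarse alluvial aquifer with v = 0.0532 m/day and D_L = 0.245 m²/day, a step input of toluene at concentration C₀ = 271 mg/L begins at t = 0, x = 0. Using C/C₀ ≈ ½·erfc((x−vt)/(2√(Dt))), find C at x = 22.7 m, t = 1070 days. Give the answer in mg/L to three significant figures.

253 mg/L

For a continuous step input, C/C₀ ≈ ½·erfc((x−vt)/(2√(Dt))).
vt = 0.0532 × 1070 = 56.924 m and 2√(Dt) = 2√(0.245 × 1070) = 32.38 m.
Argument (x−vt)/(2√(Dt)) = (22.7 − 56.924)/32.38 = -1.057; ½·erfc(-1.057) = 0.9325.
C = 271 × 0.9325 = 253 mg/L.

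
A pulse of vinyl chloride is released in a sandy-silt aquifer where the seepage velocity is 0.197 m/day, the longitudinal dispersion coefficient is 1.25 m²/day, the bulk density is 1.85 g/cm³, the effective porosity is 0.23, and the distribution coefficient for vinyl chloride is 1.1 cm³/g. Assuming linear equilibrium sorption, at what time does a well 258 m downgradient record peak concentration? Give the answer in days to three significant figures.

12600 days

Retardation factor R = 1 + ρ_b·K_d/n = 1 + 1.85 × 1.1/0.23 = 9.848.
Sorption retards both mechanisms: v_R = v/R = 0.02000 m/day, D_R = D/R = 0.1269 m²/day.
Peak time from v_R²t² + 2D_R t − x² = 0: t = (√(D_R² + v_R²x²) − D_R)/v_R².
√(D_R² + v_R²x²) = √(0.1269² + 0.02000² × 258²) = 5.162; v_R² = 0.0004000.
t = (5.162 − 0.1269)/0.0004000 = 12600 days.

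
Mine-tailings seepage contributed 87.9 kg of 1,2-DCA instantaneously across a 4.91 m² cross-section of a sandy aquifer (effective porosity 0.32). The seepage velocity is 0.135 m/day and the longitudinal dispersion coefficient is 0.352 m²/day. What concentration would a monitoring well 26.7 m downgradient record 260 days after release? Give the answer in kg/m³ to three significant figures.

1.36 kg/m³

For an instantaneous plane source, C(x,t) = M/(n_e·A·√(4πDt)) · exp(−(x−vt)²/(4Dt)), with n_e·A the pore (flow) area.
Plume center vt = 0.135 × 260 = 35.1 m, so the well at 26.7 m is 8.4 m upgradient of the peak.
√(4πDt) = 33.91 m, giving peak height M/(n_e·A·√(4πDt)) = 87.9/(0.32 × 4.91 × 33.91) = 1.650 kg/m³.
(x−vt)²/(4Dt) = (-8.4)²/(4 × 0.352 × 260) = 0.1927; exp(−0.1927) = 0.8247.
C = 1.650 × 0.8247 = 1.36 kg/m³.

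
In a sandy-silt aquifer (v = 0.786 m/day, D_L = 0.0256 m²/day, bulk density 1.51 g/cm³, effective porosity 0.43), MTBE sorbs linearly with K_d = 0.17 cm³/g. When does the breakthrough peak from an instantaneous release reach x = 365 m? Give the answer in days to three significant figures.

Retardation factor R = 1 + ρ_b·K_d/n = 1 + 1.51 × 0.17/0.43 = 1.597.
Sorption retards both mechanisms: v_R = v/R = 0.4922 m/day, D_R = D/R = 0.01603 m²/day.
Peak time from v_R²t² + 2D_R t − x² = 0: t = (√(D_R² + v_R²x²) − D_R)/v_R².
√(D_R² + v_R²x²) = √(0.01603² + 0.4922² × 365²) = 179.7; v_R² = 0.2423.
t = (179.7 − 0.01603)/0.2423 = 742 days.

742 days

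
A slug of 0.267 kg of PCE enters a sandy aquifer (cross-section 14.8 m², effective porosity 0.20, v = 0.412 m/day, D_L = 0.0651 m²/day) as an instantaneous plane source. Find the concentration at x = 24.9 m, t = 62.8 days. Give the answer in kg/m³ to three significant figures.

0.0119 kg/m³

For an instantaneous plane source, C(x,t) = M/(n_e·A·√(4πDt)) · exp(−(x−vt)²/(4Dt)), with n_e·A the pore (flow) area.
Plume center vt = 0.412 × 62.8 = 25.8736 m, so the well at 24.9 m is 0.9736 m upgradient of the peak.
√(4πDt) = 7.168 m, giving peak height M/(n_e·A·√(4πDt)) = 0.267/(0.20 × 14.8 × 7.168) = 0.01258 kg/m³.
(x−vt)²/(4Dt) = (-0.9736)²/(4 × 0.0651 × 62.8) = 0.05796; exp(−0.05796) = 0.9437.
C = 0.01258 × 0.9437 = 0.0119 kg/m³.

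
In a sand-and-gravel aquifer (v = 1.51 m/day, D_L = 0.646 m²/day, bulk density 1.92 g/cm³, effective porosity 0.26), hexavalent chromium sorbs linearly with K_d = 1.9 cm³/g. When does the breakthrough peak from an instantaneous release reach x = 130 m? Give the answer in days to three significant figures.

1290 days

Retardation factor R = 1 + ρ_b·K_d/n = 1 + 1.92 × 1.9/0.26 = 15.03.
Sorption retards both mechanisms: v_R = v/R = 0.1005 m/day, D_R = D/R = 0.04298 m²/day.
Peak time from v_R²t² + 2D_R t − x² = 0: t = (√(D_R² + v_R²x²) − D_R)/v_R².
√(D_R² + v_R²x²) = √(0.04298² + 0.1005² × 130²) = 13.07; v_R² = 0.01010.
t = (13.07 − 0.04298)/0.01010 = 1290 days.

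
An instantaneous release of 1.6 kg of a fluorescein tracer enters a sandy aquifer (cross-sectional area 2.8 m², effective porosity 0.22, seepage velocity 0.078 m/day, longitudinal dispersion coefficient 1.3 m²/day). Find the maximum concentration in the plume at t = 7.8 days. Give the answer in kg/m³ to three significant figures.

0.230 kg/m³

The peak of an instantaneous 1D plume sits at x = vt; there the Gaussian factor is 1 and C_max = M/(n_e·A·√(4πDt)), where n_e·A is the pore area the mass is dissolved in.
√(4πDt) = √(4π × 1.3 × 7.8) = 11.29 m, so C_max = 1.6/(0.22 × 2.8 × 11.29) = 0.230 kg/m³.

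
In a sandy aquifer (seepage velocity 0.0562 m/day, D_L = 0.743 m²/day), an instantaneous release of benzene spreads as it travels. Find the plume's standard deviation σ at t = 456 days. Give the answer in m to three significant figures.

Dispersive spreading gives a Gaussian with σ² = 2Dt; advection only shifts the center.
σ = √(2 × 0.743 × 456) = 26.0 m.

26.0 m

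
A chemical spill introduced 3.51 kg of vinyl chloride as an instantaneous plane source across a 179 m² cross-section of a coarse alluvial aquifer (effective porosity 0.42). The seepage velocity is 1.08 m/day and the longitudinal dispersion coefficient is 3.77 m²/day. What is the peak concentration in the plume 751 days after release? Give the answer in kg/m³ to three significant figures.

0.000248 kg/m³

The peak of an instantaneous 1D plume sits at x = vt; there the Gaussian factor is 1 and C_max = M/(n_e·A·√(4πDt)), where n_e·A is the pore area the mass is dissolved in.
√(4πDt) = √(4π × 3.77 × 751) = 188.6 m, so C_max = 3.51/(0.42 × 179 × 188.6) = 0.000248 kg/m³.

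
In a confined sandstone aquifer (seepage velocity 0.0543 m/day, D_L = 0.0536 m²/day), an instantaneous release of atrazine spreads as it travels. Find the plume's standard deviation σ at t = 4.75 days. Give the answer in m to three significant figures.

0.714 m

Dispersive spreading gives a Gaussian with σ² = 2Dt; advection only shifts the center.
σ = √(2 × 0.0536 × 4.75) = 0.714 m.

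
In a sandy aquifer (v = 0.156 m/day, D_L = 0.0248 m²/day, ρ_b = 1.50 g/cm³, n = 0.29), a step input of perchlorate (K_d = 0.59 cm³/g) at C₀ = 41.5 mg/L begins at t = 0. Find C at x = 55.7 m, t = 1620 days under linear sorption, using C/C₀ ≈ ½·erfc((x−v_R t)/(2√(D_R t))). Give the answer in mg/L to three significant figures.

Retardation factor R = 1 + ρ_b·K_d/n = 1 + 1.50 × 0.59/0.29 = 4.052.
Sorption retards both mechanisms: v_R = v/R = 0.03850 m/day, D_R = D/R = 0.006120 m²/day.
v_R·t = 0.03850 × 1620 = 62.37 m; 2√(D_R t) = 6.297 m; argument = (55.7 − 62.37)/6.297 = -1.059.
C = C₀ × ½·erfc(-1.059) = 41.5 × 0.9329 = 38.7 mg/L.

38.7 mg/L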